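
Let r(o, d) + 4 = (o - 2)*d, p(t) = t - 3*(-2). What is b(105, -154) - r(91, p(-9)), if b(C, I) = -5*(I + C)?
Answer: 516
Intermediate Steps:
b(C, I) = -5*C - 5*I (b(C, I) = -5*(C + I) = -5*C - 5*I)
p(t) = 6 + t (p(t) = t + 6 = 6 + t)
r(o, d) = -4 + d*(-2 + o) (r(o, d) = -4 + (o - 2)*d = -4 + (-2 + o)*d = -4 + d*(-2 + o))
b(105, -154) - r(91, p(-9)) = (-5*105 - 5*(-154)) - (-4 - 2*(6 - 9) + (6 - 9)*91) = (-525 + 770) - (-4 - 2*(-3) - 3*91) = 245 - (-4 + 6 - 273) = 245 - 1*(-271) = 245 + 271 = 516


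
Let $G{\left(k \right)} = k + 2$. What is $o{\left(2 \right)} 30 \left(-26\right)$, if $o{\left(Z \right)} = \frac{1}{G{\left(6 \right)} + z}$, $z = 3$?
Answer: $- \frac{780}{11} \approx -70.909$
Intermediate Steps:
$G{\left(k \right)} = 2 + k$
$o{\left(Z \right)} = \frac{1}{11}$ ($o{\left(Z \right)} = \frac{1}{\left(2 + 6\right) + 3} = \frac{1}{8 + 3} = \frac{1}{11}$)
$o{\left(2 \right)} 30 \left(-26\right) = \frac{1}{11} \cdot 30 \left(-26\right) = \frac{30}{11} \left(-26\right) = - \frac{780}{11}$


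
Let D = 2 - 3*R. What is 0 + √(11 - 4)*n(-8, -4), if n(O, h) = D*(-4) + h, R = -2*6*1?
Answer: -156*√7 ≈ -412.74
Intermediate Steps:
R = -12 (R = -12*1 = -12)
D = 38 (D = 2 - 3*(-12) = 2 + 36 = 38)
n(O, h) = -152 + h (n(O, h) = 38*(-4) + h = -152 + h)
0 + √(11 - 4)*n(-8, -4) = 0 + √(11 - 4)*(-152 - 4) = 0 + √7*(-156) = 0 - 156*√7 = -156*√7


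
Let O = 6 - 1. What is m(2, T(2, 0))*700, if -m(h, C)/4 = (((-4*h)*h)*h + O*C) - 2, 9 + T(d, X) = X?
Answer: 221200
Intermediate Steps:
O = 5
T(d, X) = -9 + X
m(h, C) = 8 - 20*C + 16*h**3 (m(h, C) = -4*((((-4*h)*h)*h + 5*C) - 2) = -4*(((-4*h**2)*h + 5*C) - 2) = -4*((-4*h**3 + 5*C) - 2) = -4*(-2 - 4*h**3 + 5*C) = 8 - 20*C + 16*h**3)
m(2, T(2, 0))*700 = (8 - 20*(-9 + 0) + 16*2**3)*700 = (8 - 20*(-9) + 16*8)*700 = (8 + 180 + 128)*700 = 316*700 = 221200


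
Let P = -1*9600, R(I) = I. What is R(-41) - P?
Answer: 9559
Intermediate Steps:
P = -9600
R(-41) - P = -41 - 1*(-9600) = -41 + 9600 = 9559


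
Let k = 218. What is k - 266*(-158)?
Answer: 42246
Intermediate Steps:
k - 266*(-158) = 218 - 266*(-158) = 218 + 42028 = 42246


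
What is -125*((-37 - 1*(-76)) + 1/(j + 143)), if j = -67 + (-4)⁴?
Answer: -1618625/332 ≈ -4875.4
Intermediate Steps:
j = 189 (j = -67 + 256 = 189)
-125*((-37 - 1*(-76)) + 1/(j + 143)) = -125*((-37 - 1*(-76)) + 1/(189 + 143)) = -125*((-37 + 76) + 1/332) = -125*(39 + 1/332) = -125*12949/332 = -1618625/332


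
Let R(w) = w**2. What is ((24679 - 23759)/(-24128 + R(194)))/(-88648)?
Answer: -115/149682148 ≈ -7.6829e-7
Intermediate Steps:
((24679 - 23759)/(-24128 + R(194)))/(-88648) = ((24679 - 23759)/(-24128 + 194**2))/(-88648) = (920/(-24128 + 37636))*(-1/88648) = (920/13508)*(-1/88648) = (920*(1/13508))*(-1/88648) = (230/3377)*(-1/88648) = -115/149682148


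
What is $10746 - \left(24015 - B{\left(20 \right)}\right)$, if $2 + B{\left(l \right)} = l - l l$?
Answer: $-13651$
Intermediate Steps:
$B{\left(l \right)} = -2 + l - l^{2}$ ($B{\left(l \right)} = -2 + \left(l - l l\right) = -2 - \left(l^{2} - l\right) = -2 + l - l^{2}$)
$10746 - \left(24015 - B{\left(20 \right)}\right) = 10746 - \left(24015 - \left(-2 + 20 - 20^{2}\right)\right) = 10746 - \left(24015 - \left(-2 + 20 - 400\right)\right) = 10746 - \left(24015 - -382\right) = 10746 - \left(24015 + 382\right) = 10746 - 24397 = -13651$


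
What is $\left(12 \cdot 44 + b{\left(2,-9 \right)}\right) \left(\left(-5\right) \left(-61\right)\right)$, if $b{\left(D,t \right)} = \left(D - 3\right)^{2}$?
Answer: $161345$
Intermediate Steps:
$b{\left(D,t \right)} = \left(-3 + D\right)^{2}$
$\left(12 \cdot 44 + b{\left(2,-9 \right)}\right) \left(\left(-5\right) \left(-61\right)\right) = \left(12 \cdot 44 + \left(-3 + 2\right)^{2}\right) \left(\left(-5\right) \left(-61\right)\right) = \left(528 + \left(-1\right)^{2}\right) 305 = \left(528 + 1\right) 305 = 529 \cdot 305 = 161345$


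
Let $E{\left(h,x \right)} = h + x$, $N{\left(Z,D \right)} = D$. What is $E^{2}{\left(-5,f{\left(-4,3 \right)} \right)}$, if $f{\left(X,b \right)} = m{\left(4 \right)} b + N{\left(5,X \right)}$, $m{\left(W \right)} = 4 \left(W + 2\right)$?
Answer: $3969$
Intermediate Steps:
$m{\left(W \right)} = 8 + 4 W$ ($m{\left(W \right)} = 4 \left(2 + W\right) = 8 + 4 W$)
$f{\left(X,b \right)} = X + 24 b$ ($f{\left(X,b \right)} = \left(8 + 4 \cdot 4\right) b + X = \left(8 + 16\right) b + X = 24 b + X = X + 24 b$)
$E^{2}{\left(-5,f{\left(-4,3 \right)} \right)} = \left(-5 + \left(-4 + 24 \cdot 3\right)\right)^{2} = \left(-5 + \left(-4 + 72\right)\right)^{2} = \left(-5 + 68\right)^{2} = 63^{2} = 3969$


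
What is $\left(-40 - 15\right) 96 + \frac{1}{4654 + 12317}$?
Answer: $- \frac{89606879}{16971} \approx -5280.0$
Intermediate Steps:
$\left(-40 - 15\right) 96 + \frac{1}{4654 + 12317} = \left(-55\right) 96 + \frac{1}{16971} = -5280 + \frac{1}{16971} = - \frac{89606879}{16971}$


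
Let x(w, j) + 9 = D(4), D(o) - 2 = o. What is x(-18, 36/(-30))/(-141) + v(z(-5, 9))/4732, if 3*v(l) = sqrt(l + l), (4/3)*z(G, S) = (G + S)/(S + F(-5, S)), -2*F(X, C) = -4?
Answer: 1/47 + sqrt(66)/156156 ≈ 0.021329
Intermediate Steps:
D(o) = 2 + o
x(w, j) = -3 (x(w, j) = -9 + (2 + 4) = -9 + 6 = -3)
F(X, C) = 2 (F(X, C) = -1/2*(-4) = 2)
z(G, S) = 3*(G + S)/(4*(2 + S)) (z(G, S) = 3*((G + S)/(S + 2))/4 = 3*((G + S)/(2 + S))/4 = 3*(G + S)/(4*(2 + S)))
v(l) = sqrt(2)*sqrt(l)/3 (v(l) = sqrt(l + l)/3 = sqrt(2*l)/3 = (sqrt(2)*sqrt(l))/3 = sqrt(2)*sqrt(l)/3)
x(-18, 36/(-30))/(-141) + v(z(-5, 9))/4732 = -3/(-141) + (sqrt(2)*sqrt(3*(-5 + 9)/(4*(2 + 9)))/3)/4732 = -3*(-1/141) + (sqrt(2)*sqrt((3/4)*4/11)/3)*(1/4732) = 1/47 + (sqrt(2)*sqrt((3/4)*(1/11)*4)/3)*(1/4732) = 1/47 + (sqrt(2)*sqrt(3/11)/3)*(1/4732) = 1/47 + (sqrt(2)*(sqrt(33)/11)/3)*(1/4732) = 1/47 + (sqrt(66)/33)*(1/4732) = 1/47 + sqrt(66)/156156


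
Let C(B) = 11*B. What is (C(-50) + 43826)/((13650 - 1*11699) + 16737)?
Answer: 10819/4672 ≈ 2.3157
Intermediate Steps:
(C(-50) + 43826)/((13650 - 1*11699) + 16737) = (11*(-50) + 43826)/((13650 - 1*11699) + 16737) = (-550 + 43826)/((13650 - 11699) + 16737) = 43276/(1951 + 16737) = 43276/18688 = 43276*(1/18688) = 10819/4672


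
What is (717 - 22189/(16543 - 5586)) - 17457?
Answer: -183442369/10957 ≈ -16742.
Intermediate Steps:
(717 - 22189/(16543 - 5586)) - 17457 = (717 - 22189/10957) - 17457 = 7833980/10957 - 17457 = -183442369/10957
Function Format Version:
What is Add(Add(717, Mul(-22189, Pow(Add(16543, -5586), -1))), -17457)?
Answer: Rational(-183442369, 10957) ≈ -16742.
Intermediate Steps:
Add(Add(717, Mul(-22189, Pow(Add(16543, -5586), -1))), -17457) = Add(Add(717, Mul(-22189, Pow(10957, -1))), -17457) = Add(Add(717, Mul(-22189, Rational(1, 10957))), -17457) = Add(Add(717, Rational(-22189, 10957)), -17457) = Add(Rational(7833980, 10957), -17457) = Rational(-183442369, 10957)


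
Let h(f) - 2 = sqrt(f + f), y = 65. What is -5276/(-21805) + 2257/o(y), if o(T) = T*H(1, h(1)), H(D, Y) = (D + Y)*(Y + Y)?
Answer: 576162/56693 - 2257*sqrt(2)/364 ≈ 1.3939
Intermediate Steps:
h(f) = 2 + sqrt(2)*sqrt(f) (h(f) = 2 + sqrt(f + f) = 2 + sqrt(2*f) = 2 + sqrt(2)*sqrt(f))
H(D, Y) = 2*Y*(D + Y) (H(D, Y) = (D + Y)*(2*Y) = 2*Y*(D + Y))
o(T) = 2*T*(2 + sqrt(2))*(3 + sqrt(2)) (o(T) = T*(2*(2 + sqrt(2)*sqrt(1))*(1 + (2 + sqrt(2)*sqrt(1)))) = T*(2*(2 + sqrt(2)*1)*(1 + (2 + sqrt(2)*1))) = T*(2*(2 + sqrt(2))*(1 + (2 + sqrt(2)))) = T*(2*(2 + sqrt(2))*(3 + sqrt(2))) = 2*T*(2 + sqrt(2))*(3 + sqrt(2)))
-5276/(-21805) + 2257/o(y) = -5276/(-21805) + 2257/((2*65*(8 + 5*sqrt(2)))) = -5276*(-1/21805) + 2257/(1040 + 650*sqrt(2)) = 5276/21805 + 2257/(1040 + 650*sqrt(2))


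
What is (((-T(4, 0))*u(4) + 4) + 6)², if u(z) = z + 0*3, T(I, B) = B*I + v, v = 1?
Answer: 36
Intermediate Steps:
T(I, B) = 1 + B*I (T(I, B) = B*I + 1 = 1 + B*I)
u(z) = z (u(z) = z + 0 = z)
(((-T(4, 0))*u(4) + 4) + 6)² = ((-(1 + 0*4)*4 + 4) + 6)² = ((-(1 + 0)*4 + 4) + 6)² = ((-1*1*4 + 4) + 6)² = ((-1*4 + 4) + 6)² = ((-4 + 4) + 6)² = (0 + 6)² = 6² = 36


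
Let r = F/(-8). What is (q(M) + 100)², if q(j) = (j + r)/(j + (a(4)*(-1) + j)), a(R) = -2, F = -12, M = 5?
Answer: 5822569/576 ≈ 10109.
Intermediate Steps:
r = 3/2 (r = -12/(-8) = -12*(-⅛) = 3/2 ≈ 1.5000)
q(j) = (3/2 + j)/(2 + 2*j) (q(j) = (j + 3/2)/(j + (-2*(-1) + j)) = (3/2 + j)/(j + (2 + j)) = (3/2 + j)/(2 + 2*j))
(q(M) + 100)² = ((3 + 2*5)/(4*(1 + 5)) + 100)² = ((¼)*(3 + 10)/6 + 100)² = ((¼)*(⅙)*13 + 100)² = (13/24 + 100)² = (2413/24)² = 5822569/576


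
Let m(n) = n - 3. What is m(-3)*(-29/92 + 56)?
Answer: -15369/46 ≈ -334.11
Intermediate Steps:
m(n) = -3 + n
m(-3)*(-29/92 + 56) = (-3 - 3)*(-29/92 + 56) = -6*(-29*1/92 + 56) = -6*(-29/92 + 56) = -6*5123/92 = -15369/46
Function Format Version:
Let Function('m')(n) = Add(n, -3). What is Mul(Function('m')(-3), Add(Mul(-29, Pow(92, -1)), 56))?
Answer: Rational(-15369, 46) ≈ -334.11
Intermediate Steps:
Function('m')(n) = Add(-3, n)
Mul(Function('m')(-3), Add(Mul(-29, Pow(92, -1)), 56)) = Mul(Add(-3, -3), Add(Mul(-29, Pow(92, -1)), 56)) = Mul(-6, Add(Mul(-29, Rational(1, 92)), 56)) = Mul(-6, Add(Rational(-29, 92), 56)) = Mul(-6, Rational(5123, 92)) = Rational(-15369, 46)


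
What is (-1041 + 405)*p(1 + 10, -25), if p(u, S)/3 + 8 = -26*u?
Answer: 560952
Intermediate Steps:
p(u, S) = -24 - 78*u (p(u, S) = -24 + 3*(-26*u) = -24 - 78*u)
(-1041 + 405)*p(1 + 10, -25) = (-1041 + 405)*(-24 - 78*(1 + 10)) = -636*(-24 - 78*11) = -636*(-24 - 858) = -636*(-882) = 560952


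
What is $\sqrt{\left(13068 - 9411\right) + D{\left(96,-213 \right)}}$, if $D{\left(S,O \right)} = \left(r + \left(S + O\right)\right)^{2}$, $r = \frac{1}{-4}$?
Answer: $\frac{\sqrt{278473}}{4} \approx 131.93$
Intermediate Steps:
$r = - \frac{1}{4} \approx -0.25$
$D{\left(S,O \right)} = \left(- \frac{1}{4} + O + S\right)^{2}$ ($D{\left(S,O \right)} = \left(- \frac{1}{4} + \left(S + O\right)\right)^{2} = \left(- \frac{1}{4} + \left(O + S\right)\right)^{2} = \left(- \frac{1}{4} + O + S\right)^{2}$)
$\sqrt{\left(13068 - 9411\right) + D{\left(96,-213 \right)}} = \sqrt{\left(13068 - 9411\right) + \frac{\left(-1 + 4 \left(-213\right) + 4 \cdot 96\right)^{2}}{16}} = \sqrt{3657 + \frac{\left(-1 - 852 + 384\right)^{2}}{16}} = \sqrt{3657 + \frac{\left(-469\right)^{2}}{16}} = \sqrt{3657 + \frac{1}{16} \cdot 219961} = \sqrt{3657 + \frac{219961}{16}} = \sqrt{\frac{278473}{16}} = \frac{\sqrt{278473}}{4}$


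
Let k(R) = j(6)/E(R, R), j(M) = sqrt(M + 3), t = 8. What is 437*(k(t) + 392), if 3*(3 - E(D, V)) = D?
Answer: 175237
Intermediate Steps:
j(M) = sqrt(3 + M)
E(D, V) = 3 - D/3
k(R) = 3/(3 - R/3) (k(R) = sqrt(3 + 6)/(3 - R/3) = sqrt(9)/(3 - R/3) = 3/(3 - R/3))
437*(k(t) + 392) = 437*(-9/(-9 + 8) + 392) = 437*(-9/(-1) + 392) = 437*(-9*(-1) + 392) = 437*(9 + 392) = 437*401 = 175237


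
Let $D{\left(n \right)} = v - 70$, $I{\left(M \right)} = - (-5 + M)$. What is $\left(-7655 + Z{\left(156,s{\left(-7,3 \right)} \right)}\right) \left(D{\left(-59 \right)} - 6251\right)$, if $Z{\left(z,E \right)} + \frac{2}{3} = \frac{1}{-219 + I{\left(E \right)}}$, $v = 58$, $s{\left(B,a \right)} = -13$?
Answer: $\frac{3212480590}{67} \approx 4.7947 \cdot 10^{7}$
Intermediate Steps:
$I{\left(M \right)} = 5 - M$
$D{\left(n \right)} = -12$ ($D{\left(n \right)} = 58 - 70 = -12$)
$Z{\left(z,E \right)} = - \frac{2}{3} + \frac{1}{-214 - E}$ ($Z{\left(z,E \right)} = - \frac{2}{3} + \frac{1}{-219 - \left(-5 + E\right)} = - \frac{2}{3} + \frac{1}{-214 - E}$)
$\left(-7655 + Z{\left(156,s{\left(-7,3 \right)} \right)}\right) \left(D{\left(-59 \right)} - 6251\right) = \left(-7655 + \frac{-431 - -26}{3 \left(214 - 13\right)}\right) \left(-12 - 6251\right) = \left(-7655 + \frac{-431 + 26}{3 \cdot 201}\right) \left(-6263\right) = \left(-7655 + \frac{1}{3} \cdot \frac{1}{201} \left(-405\right)\right) \left(-6263\right) = \left(-7655 - \frac{45}{67}\right) \left(-6263\right) = \left(- \frac{512930}{67}\right) \left(-6263\right) = \frac{3212480590}{67}$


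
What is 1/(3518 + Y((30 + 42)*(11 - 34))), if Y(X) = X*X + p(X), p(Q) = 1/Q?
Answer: 1656/4547134223 ≈ 3.6419e-7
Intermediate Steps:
Y(X) = 1/X + X² (Y(X) = X*X + 1/X = X² + 1/X = 1/X + X²)
1/(3518 + Y((30 + 42)*(11 - 34))) = 1/(3518 + (1 + ((30 + 42)*(11 - 34))³)/(((30 + 42)*(11 - 34)))) = 1/(3518 + (1 + (72*(-23))³)/((72*(-23)))) = 1/(3518 + (1 + (-1656)³)/(-1656)) = 1/(3518 - (1 - 4541308416)/1656) = 1/(3518 - 1/1656*(-4541308415)) = 1/(3518 + 4541308415/1656) = 1/(4547134223/1656) = 1656/4547134223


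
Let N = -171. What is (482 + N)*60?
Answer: 18660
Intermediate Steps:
(482 + N)*60 = (482 - 171)*60 = 311*60 = 18660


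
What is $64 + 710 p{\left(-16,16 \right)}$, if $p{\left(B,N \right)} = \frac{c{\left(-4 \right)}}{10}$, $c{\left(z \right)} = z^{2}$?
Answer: $1200$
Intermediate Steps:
$p{\left(B,N \right)} = \frac{8}{5}$ ($p{\left(B,N \right)} = \frac{\left(-4\right)^{2}}{10} = 16 \cdot \frac{1}{10} = \frac{8}{5}$)
$64 + 710 p{\left(-16,16 \right)} = 64 + 710 \cdot \frac{8}{5} = 64 + 1136 = 1200$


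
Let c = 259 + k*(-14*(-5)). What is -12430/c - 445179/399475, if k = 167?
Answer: -354652349/164597475 ≈ -2.1547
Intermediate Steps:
c = 11949 (c = 259 + 167*(-14*(-5)) = 259 + 167*70 = 259 + 11690 = 11949)
-12430/c - 445179/399475 = -12430/11949 - 445179/399475 = -12430*1/11949 - 445179*1/399475 = -12430/11949 - 15351/13775 = -354652349/164597475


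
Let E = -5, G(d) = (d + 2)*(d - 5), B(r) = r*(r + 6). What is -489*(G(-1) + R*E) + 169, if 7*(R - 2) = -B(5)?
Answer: -78524/7 ≈ -11218.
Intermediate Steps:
B(r) = r*(6 + r)
G(d) = (-5 + d)*(2 + d) (G(d) = (2 + d)*(-5 + d) = (-5 + d)*(2 + d))
R = -41/7 (R = 2 + (-5*(6 + 5))/7 = 2 + (-5*11)/7 = 2 + (-1*55)/7 = 2 + (⅐)*(-55) = 2 - 55/7 = -41/7 ≈ -5.8571)
-489*(G(-1) + R*E) + 169 = -489*((-10 + (-1)² - 3*(-1)) - 41/7*(-5)) + 169 = -489*((-10 + 1 + 3) + 205/7) + 169 = -489*(-6 + 205/7) + 169 = -489*163/7 + 169 = -79707/7 + 169 = -78524/7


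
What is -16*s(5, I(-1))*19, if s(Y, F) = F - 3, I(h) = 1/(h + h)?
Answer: 1064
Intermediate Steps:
I(h) = 1/(2*h)
s(Y, F) = -3 + F
-16*s(5, I(-1))*19 = -16*(-3 + (½)/(-1))*19 = -16*(-3 + (½)*(-1))*19 = -16*(-3 - ½)*19 = -16*(-7/2)*19 = 56*19 = 1064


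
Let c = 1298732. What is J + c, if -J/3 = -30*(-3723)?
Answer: 963662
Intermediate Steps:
J = -335070 (J = -(-90)*(-3723) = -3*111690 = -335070)
J + c = -335070 + 1298732 = 963662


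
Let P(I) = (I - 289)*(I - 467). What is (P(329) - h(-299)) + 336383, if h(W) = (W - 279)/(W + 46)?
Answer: 83707761/253 ≈ 3.3086e+5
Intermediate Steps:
h(W) = (-279 + W)/(46 + W)
P(I) = (-467 + I)*(-289 + I) (P(I) = (-289 + I)*(-467 + I) = (-467 + I)*(-289 + I))
(P(329) - h(-299)) + 336383 = ((134963 + 329² - 756*329) - (-279 - 299)/(46 - 299)) + 336383 = ((134963 + 108241 - 248724) - (-578)/(-253)) + 336383 = (-5520 - (-1)*(-578)/253) + 336383 = (-5520 - 1*578/253) + 336383 = (-5520 - 578/253) + 336383 = -1397138/253 + 336383 = 83707761/253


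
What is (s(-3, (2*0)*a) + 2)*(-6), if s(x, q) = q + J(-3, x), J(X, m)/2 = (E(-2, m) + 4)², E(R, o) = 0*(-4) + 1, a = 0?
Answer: -312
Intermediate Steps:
E(R, o) = 1 (E(R, o) = 0 + 1 = 1)
J(X, m) = 50 (J(X, m) = 2*(1 + 4)² = 2*5² = 2*25 = 50)
s(x, q) = 50 + q (s(x, q) = q + 50 = 50 + q)
(s(-3, (2*0)*a) + 2)*(-6) = ((50 + (2*0)*0) + 2)*(-6) = ((50 + 0*0) + 2)*(-6) = ((50 + 0) + 2)*(-6) = (50 + 2)*(-6) = 52*(-6) = -312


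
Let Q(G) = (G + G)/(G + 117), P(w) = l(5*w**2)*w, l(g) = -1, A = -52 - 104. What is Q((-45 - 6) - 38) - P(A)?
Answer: -2273/14 ≈ -162.36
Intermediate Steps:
A = -156
P(w) = -w
Q(G) = 2*G/(117 + G) (Q(G) = (2*G)/(117 + G) = 2*G/(117 + G))
Q((-45 - 6) - 38) - P(A) = 2*((-45 - 6) - 38)/(117 + ((-45 - 6) - 38)) - (-1)*(-156) = 2*(-51 - 38)/(117 + (-51 - 38)) - 1*156 = 2*(-89)/(117 - 89) - 156 = 2*(-89)/28 - 156 = 2*(-89)*(1/28) - 156 = -89/14 - 156 = -2273/14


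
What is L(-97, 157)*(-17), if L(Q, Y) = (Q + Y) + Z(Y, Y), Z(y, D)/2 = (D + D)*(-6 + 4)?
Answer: 20332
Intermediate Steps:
Z(y, D) = -8*D (Z(y, D) = 2*((D + D)*(-6 + 4)) = 2*((2*D)*(-2)) = 2*(-4*D) = -8*D)
L(Q, Y) = Q - 7*Y (L(Q, Y) = (Q + Y) - 8*Y = Q - 7*Y)
L(-97, 157)*(-17) = (-97 - 7*157)*(-17) = (-97 - 1099)*(-17) = -1196*(-17) = 20332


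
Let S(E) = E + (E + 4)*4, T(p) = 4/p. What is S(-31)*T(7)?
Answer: -556/7 ≈ -79.429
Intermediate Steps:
S(E) = 16 + 5*E (S(E) = E + (4 + E)*4 = E + (16 + 4*E) = 16 + 5*E)
S(-31)*T(7) = (16 + 5*(-31))*(4/7) = (16 - 155)*(4*(⅐)) = -139*4/7 = -556/7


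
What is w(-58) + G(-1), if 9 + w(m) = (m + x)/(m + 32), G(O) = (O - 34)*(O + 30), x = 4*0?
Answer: -13283/13 ≈ -1021.8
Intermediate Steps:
x = 0
G(O) = (-34 + O)*(30 + O)
w(m) = -9 + m/(32 + m) (w(m) = -9 + (m + 0)/(m + 32) = -9 + m/(32 + m))
w(-58) + G(-1) = 8*(-36 - 1*(-58))/(32 - 58) + (-1020 + (-1)² - 4*(-1)) = 8*(-36 + 58)/(-26) + (-1020 + 1 + 4) = 8*(-1/26)*22 - 1015 = -88/13 - 1015 = -13283/13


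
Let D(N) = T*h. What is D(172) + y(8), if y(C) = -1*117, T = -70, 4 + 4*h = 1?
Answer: -129/2 ≈ -64.500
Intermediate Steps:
h = -¾ (h = -1 + (¼)*1 = -1 + ¼ = -¾ ≈ -0.75000)
y(C) = -117
D(N) = 105/2 (D(N) = -70*(-¾) = 105/2)
D(172) + y(8) = 105/2 - 117 = -129/2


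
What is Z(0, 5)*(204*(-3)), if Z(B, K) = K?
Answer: -3060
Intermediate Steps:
Z(0, 5)*(204*(-3)) = 5*(204*(-3)) = 5*(-612) = -3060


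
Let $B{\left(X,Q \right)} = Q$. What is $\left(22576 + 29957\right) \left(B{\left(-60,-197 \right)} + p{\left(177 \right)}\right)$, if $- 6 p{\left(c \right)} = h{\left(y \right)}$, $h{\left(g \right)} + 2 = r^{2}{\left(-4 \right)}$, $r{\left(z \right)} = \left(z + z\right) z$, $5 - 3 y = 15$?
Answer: $-19297122$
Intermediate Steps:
$y = - \frac{10}{3}$ ($y = \frac{5}{3} - 5 = - \frac{10}{3} \approx -3.3333$)
$r{\left(z \right)} = 2 z^{2}$ ($r{\left(z \right)} = 2 z z = 2 z^{2}$)
$h{\left(g \right)} = 1022$ ($h{\left(g \right)} = -2 + \left(2 \left(-4\right)^{2}\right)^{2} = -2 + \left(2 \cdot 16\right)^{2} = -2 + 32^{2} = -2 + 1024 = 1022$)
$p{\left(c \right)} = - \frac{511}{3}$ ($p{\left(c \right)} = \left(- \frac{1}{6}\right) 1022 = - \frac{511}{3}$)
$\left(22576 + 29957\right) \left(B{\left(-60,-197 \right)} + p{\left(177 \right)}\right) = \left(22576 + 29957\right) \left(-197 - \frac{511}{3}\right) = 52533 \left(- \frac{1102}{3}\right) = -19297122$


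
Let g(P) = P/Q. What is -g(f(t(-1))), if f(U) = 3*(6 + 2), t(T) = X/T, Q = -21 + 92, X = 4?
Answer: -24/71 ≈ -0.33803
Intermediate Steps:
Q = 71
t(T) = 4/T
f(U) = 24 (f(U) = 3*8 = 24)
g(P) = P/71
-g(f(t(-1))) = -24/71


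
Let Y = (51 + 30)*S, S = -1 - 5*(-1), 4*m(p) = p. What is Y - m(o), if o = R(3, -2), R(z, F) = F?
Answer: 649/2 ≈ 324.50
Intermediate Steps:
o = -2
m(p) = p/4
S = 4 (S = -1 + 5 = 4)
Y = 324 (Y = (51 + 30)*4 = 81*4 = 324)
Y - m(o) = 324 - (-2)/4 = 324 - 1*(-½) = 324 + ½ = 649/2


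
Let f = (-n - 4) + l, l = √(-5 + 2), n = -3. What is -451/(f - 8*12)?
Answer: 43747/9412 + 451*I*√3/9412 ≈ 4.648 + 0.082996*I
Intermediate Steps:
l = I*√3 (l = √(-3) = I*√3 ≈ 1.732*I)
f = -1 + I*√3 (f = (-1*(-3) - 4) + I*√3 = (3 - 4) + I*√3 = -1 + I*√3 ≈ -1.0 + 1.732*I)
-451/(f - 8*12) = -451/((-1 + I*√3) - 8*12) = -451/((-1 + I*√3) - 96) = -451/(-97 + I*√3)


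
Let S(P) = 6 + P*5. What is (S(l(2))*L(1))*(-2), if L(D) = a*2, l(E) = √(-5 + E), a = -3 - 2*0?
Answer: 72 + 60*I*√3 ≈ 72.0 + 103.92*I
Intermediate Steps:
a = -3 (a = -3 + 0 = -3)
S(P) = 6 + 5*P
L(D) = -6 (L(D) = -3*2 = -6)
(S(l(2))*L(1))*(-2) = ((6 + 5*√(-5 + 2))*(-6))*(-2) = ((6 + 5*√(-3))*(-6))*(-2) = ((6 + 5*(I*√3))*(-6))*(-2) = ((6 + 5*I*√3)*(-6))*(-2) = (-36 - 30*I*√3)*(-2) = 72 + 60*I*√3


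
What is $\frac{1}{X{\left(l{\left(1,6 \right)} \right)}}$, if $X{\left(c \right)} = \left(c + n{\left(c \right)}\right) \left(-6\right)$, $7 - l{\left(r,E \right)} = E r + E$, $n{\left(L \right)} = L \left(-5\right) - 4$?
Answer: $- \frac{1}{96} \approx -0.010417$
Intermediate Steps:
$n{\left(L \right)} = -4 - 5 L$ ($n{\left(L \right)} = - 5 L - 4 = -4 - 5 L$)
$l{\left(r,E \right)} = 7 - E - E r$ ($l{\left(r,E \right)} = 7 - \left(E r + E\right) = 7 - \left(E + E r\right) = 7 - E - E r$)
$X{\left(c \right)} = 24 + 24 c$ ($X{\left(c \right)} = \left(c - \left(4 + 5 c\right)\right) \left(-6\right) = \left(-4 - 4 c\right) \left(-6\right) = 24 + 24 c$)
$\frac{1}{X{\left(l{\left(1,6 \right)} \right)}} = \frac{1}{24 + 24 \left(7 - 6 - 6 \cdot 1\right)} = \frac{1}{24 + 24 \left(7 - 6 - 6\right)} = \frac{1}{24 + 24 \left(-5\right)} = \frac{1}{24 - 120} = \frac{1}{-96} = - \frac{1}{96}$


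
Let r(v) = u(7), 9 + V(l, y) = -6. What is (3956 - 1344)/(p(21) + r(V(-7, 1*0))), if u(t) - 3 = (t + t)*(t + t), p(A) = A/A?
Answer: 653/50 ≈ 13.060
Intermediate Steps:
V(l, y) = -15 (V(l, y) = -9 - 6 = -15)
p(A) = 1
u(t) = 3 + 4*t**2 (u(t) = 3 + (t + t)*(t + t) = 3 + (2*t)*(2*t) = 3 + 4*t**2)
r(v) = 199 (r(v) = 3 + 4*7**2 = 3 + 4*49 = 3 + 196 = 199)
(3956 - 1344)/(p(21) + r(V(-7, 1*0))) = (3956 - 1344)/(1 + 199) = 2612/200 = 2612*(1/200) = 653/50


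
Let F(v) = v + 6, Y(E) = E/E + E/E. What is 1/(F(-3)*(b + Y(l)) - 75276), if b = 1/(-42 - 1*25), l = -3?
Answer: -67/5043093 ≈ -1.3285e-5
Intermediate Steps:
Y(E) = 2 (Y(E) = 1 + 1 = 2)
F(v) = 6 + v
b = -1/67 (b = 1/(-42 - 25) = 1/(-67) = -1/67 ≈ -0.014925)
1/(F(-3)*(b + Y(l)) - 75276) = 1/((6 - 3)*(-1/67 + 2) - 75276) = 1/(3*(133/67) - 75276) = 1/(399/67 - 75276) = 1/(-5043093/67) = -67/5043093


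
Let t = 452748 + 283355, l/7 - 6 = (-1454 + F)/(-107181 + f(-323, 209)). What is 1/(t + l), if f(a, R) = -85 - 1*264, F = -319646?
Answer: 10753/7915991955 ≈ 1.3584e-6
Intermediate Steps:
f(a, R) = -349 (f(a, R) = -85 - 264 = -349)
l = 676396/10753 (l = 42 + 7*((-1454 - 319646)/(-107181 - 349)) = 42 + 7*(-321100/(-107530)) = 42 + 7*(-321100*(-1/107530)) = 42 + 7*(32110/10753) = 42 + 224770/10753 = 676396/10753 ≈ 62.903)
t = 736103
1/(t + l) = 1/(736103 + 676396/10753) = 1/(7915991955/10753) = 10753/7915991955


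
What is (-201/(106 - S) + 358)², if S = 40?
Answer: 60980481/484 ≈ 1.2599e+5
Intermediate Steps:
(-201/(106 - S) + 358)² = (-201/(106 - 1*40) + 358)² = (-201/(106 - 40) + 358)² = (-201/66 + 358)² = (-201*1/66 + 358)² = (-67/22 + 358)² = (7809/22)² = 60980481/484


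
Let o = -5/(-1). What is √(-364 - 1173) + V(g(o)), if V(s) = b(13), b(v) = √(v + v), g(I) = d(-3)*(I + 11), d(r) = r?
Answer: √26 + I*√1537 ≈ 5.099 + 39.205*I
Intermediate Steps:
o = 5 (o = -5*(-1) = 5)
g(I) = -33 - 3*I (g(I) = -3*(I + 11) = -3*(11 + I) = -33 - 3*I)
b(v) = √2*√v (b(v) = √(2*v) = √2*√v)
V(s) = √26 (V(s) = √2*√13 = √26)
√(-364 - 1173) + V(g(o)) = √(-364 - 1173) + √26 = √(-1537) + √26 = I*√1537 + √26 = √26 + I*√1537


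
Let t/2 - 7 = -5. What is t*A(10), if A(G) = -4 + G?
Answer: 24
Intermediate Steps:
t = 4 (t = 14 + 2*(-5) = 14 - 10 = 4)
t*A(10) = 4*(-4 + 10) = 4*6 = 24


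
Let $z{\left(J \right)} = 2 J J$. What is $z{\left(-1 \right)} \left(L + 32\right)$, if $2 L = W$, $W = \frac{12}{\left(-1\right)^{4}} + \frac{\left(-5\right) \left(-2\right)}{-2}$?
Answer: $71$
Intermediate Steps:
$z{\left(J \right)} = 2 J^{2}$
$W = 7$ ($W = \frac{12}{1} + 10 \left(- \frac{1}{2}\right) = 12 \cdot 1 - 5 = 12 - 5 = 7$)
$L = \frac{7}{2}$ ($L = \frac{1}{2} \cdot 7 = \frac{7}{2} \approx 3.5$)
$z{\left(-1 \right)} \left(L + 32\right) = 2 \left(-1\right)^{2} \left(\frac{7}{2} + 32\right) = 2 \cdot 1 \cdot \frac{71}{2} = 2 \cdot \frac{71}{2} = 71$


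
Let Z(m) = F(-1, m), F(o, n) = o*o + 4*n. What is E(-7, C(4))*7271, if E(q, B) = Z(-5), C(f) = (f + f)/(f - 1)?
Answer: -138149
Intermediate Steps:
F(o, n) = o² + 4*n
Z(m) = 1 + 4*m (Z(m) = (-1)² + 4*m = 1 + 4*m)
C(f) = 2*f/(-1 + f) (C(f) = (2*f)/(-1 + f) = 2*f/(-1 + f))
E(q, B) = -19 (E(q, B) = 1 + 4*(-5) = 1 - 20 = -19)
E(-7, C(4))*7271 = -19*7271 = -138149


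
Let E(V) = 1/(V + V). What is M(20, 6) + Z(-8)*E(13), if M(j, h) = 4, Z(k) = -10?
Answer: 47/13 ≈ 3.6154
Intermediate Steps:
E(V) = 1/(2*V)
M(20, 6) + Z(-8)*E(13) = 4 - 5/13 = 47/13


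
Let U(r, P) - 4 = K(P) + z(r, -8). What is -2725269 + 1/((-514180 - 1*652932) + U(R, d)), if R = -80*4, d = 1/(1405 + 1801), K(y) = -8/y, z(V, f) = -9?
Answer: -3250605478786/1192765 ≈ -2.7253e+6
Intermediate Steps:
d = 1/3206 ≈ 0.00031192
R = -320
U(r, P) = -5 - 8/P (U(r, P) = 4 + (-8/P - 9) = 4 + (-9 - 8/P) = -5 - 8/P)
-2725269 + 1/((-514180 - 1*652932) + U(R, d)) = -2725269 + 1/((-514180 - 1*652932) + (-5 - 8/1/3206)) = -2725269 + 1/((-514180 - 652932) + (-5 - 8*3206)) = -2725269 + 1/(-1167112 + (-5 - 25648)) = -2725269 + 1/(-1167112 - 25653) = -2725269 + 1/(-1192765) = -2725269 - 1/1192765 = -3250605478786/1192765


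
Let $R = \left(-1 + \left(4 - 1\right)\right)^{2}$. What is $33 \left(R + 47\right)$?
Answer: $1683$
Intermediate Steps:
$R = 4$ ($R = \left(-1 + \left(4 - 1\right)\right)^{2} = \left(-1 + 3\right)^{2} = 2^{2} = 4$)
$33 \left(R + 47\right) = 33 \left(4 + 47\right) = 33 \cdot 51 = 1683$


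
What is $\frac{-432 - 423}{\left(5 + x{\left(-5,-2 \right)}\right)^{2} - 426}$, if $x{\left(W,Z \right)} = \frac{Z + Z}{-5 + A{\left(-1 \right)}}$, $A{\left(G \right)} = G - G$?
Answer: $\frac{21375}{9809} \approx 2.1791$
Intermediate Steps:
$A{\left(G \right)} = 0$
$x{\left(W,Z \right)} = - \frac{2 Z}{5}$ ($x{\left(W,Z \right)} = \frac{Z + Z}{-5 + 0} = \frac{2 Z}{-5} = 2 Z \left(- \frac{1}{5}\right) = - \frac{2 Z}{5}$)
$\frac{-432 - 423}{\left(5 + x{\left(-5,-2 \right)}\right)^{2} - 426} = \frac{-432 - 423}{\left(5 - - \frac{4}{5}\right)^{2} - 426} = - \frac{855}{\left(5 + \frac{4}{5}\right)^{2} - 426} = - \frac{855}{\left(\frac{29}{5}\right)^{2} - 426} = - \frac{855}{\frac{841}{25} - 426} = - \frac{855}{- \frac{9809}{25}} = \left(-855\right) \left(- \frac{25}{9809}\right) = \frac{21375}{9809}$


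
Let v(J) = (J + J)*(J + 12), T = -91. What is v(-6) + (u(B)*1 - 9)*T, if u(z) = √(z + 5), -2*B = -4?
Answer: 747 - 91*√7 ≈ 506.24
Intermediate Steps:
v(J) = 2*J*(12 + J) (v(J) = (2*J)*(12 + J) = 2*J*(12 + J))
B = 2 (B = -½*(-4) = 2)
u(z) = √(5 + z)
v(-6) + (u(B)*1 - 9)*T = 2*(-6)*(12 - 6) + (√(5 + 2)*1 - 9)*(-91) = 2*(-6)*6 + (√7*1 - 9)*(-91) = -72 + (√7 - 9)*(-91) = -72 + (-9 + √7)*(-91) = -72 + (819 - 91*√7) = 747 - 91*√7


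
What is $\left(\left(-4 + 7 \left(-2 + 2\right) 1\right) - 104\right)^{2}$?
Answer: $11664$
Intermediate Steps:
$\left(\left(-4 + 7 \left(-2 + 2\right) 1\right) - 104\right)^{2} = \left(\left(-4 + 7 \cdot 0 \cdot 1\right) - 104\right)^{2} = \left(\left(-4 + 7 \cdot 0\right) - 104\right)^{2} = \left(\left(-4 + 0\right) - 104\right)^{2} = \left(-4 - 104\right)^{2} = \left(-108\right)^{2} = 11664$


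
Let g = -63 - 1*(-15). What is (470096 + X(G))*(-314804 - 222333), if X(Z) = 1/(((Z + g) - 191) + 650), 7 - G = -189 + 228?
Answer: -95699757539745/379 ≈ -2.5251e+11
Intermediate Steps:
G = -32 (G = 7 - (-189 + 228) = 7 - 1*39 = 7 - 39 = -32)
g = -48 (g = -63 + 15 = -48)
X(Z) = 1/(411 + Z) (X(Z) = 1/(((Z - 48) - 191) + 650) = 1/(((-48 + Z) - 191) + 650) = 1/((-239 + Z) + 650) = 1/(411 + Z))
(470096 + X(G))*(-314804 - 222333) = (470096 + 1/(411 - 32))*(-314804 - 222333) = (470096 + 1/379)*(-537137) = (178166385/379)*(-537137) = -95699757539745/379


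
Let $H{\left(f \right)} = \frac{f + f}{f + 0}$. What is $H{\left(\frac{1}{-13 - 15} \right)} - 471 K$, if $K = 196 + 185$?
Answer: $-179449$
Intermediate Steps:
$H{\left(f \right)} = 2$ ($H{\left(f \right)} = \frac{2 f}{f} = 2$)
$K = 381$
$H{\left(\frac{1}{-13 - 15} \right)} - 471 K = 2 - 179451 = -179449$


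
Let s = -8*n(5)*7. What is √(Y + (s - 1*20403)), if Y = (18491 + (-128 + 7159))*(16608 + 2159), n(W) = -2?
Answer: 3*√53216787 ≈ 21885.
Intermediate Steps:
s = 112 (s = -8*(-2)*7 = 16*7 = 112)
Y = 478971374 (Y = (18491 + 7031)*18767 = 25522*18767 = 478971374)
√(Y + (s - 1*20403)) = √(478971374 + (112 - 1*20403)) = √(478971374 + (112 - 20403)) = √(478971374 - 20291) = √478951083 = 3*√53216787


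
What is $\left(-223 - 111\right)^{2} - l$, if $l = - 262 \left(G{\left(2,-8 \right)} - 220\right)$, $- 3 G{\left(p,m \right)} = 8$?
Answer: $\frac{159652}{3} \approx 53217.0$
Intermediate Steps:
$G{\left(p,m \right)} = - \frac{8}{3}$ ($G{\left(p,m \right)} = \left(- \frac{1}{3}\right) 8 = - \frac{8}{3}$)
$l = \frac{175016}{3}$ ($l = - 262 \left(- \frac{8}{3} - 220\right) = \left(-262\right) \left(- \frac{668}{3}\right) = \frac{175016}{3} \approx 58339.0$)
$\left(-223 - 111\right)^{2} - l = \left(-223 - 111\right)^{2} - \frac{175016}{3} = \left(-334\right)^{2} - \frac{175016}{3} = 111556 - \frac{175016}{3} = \frac{159652}{3}$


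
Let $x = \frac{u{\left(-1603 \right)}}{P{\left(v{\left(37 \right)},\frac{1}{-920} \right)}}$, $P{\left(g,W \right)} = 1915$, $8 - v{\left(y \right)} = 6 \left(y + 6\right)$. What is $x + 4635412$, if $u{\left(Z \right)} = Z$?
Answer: $\frac{8876812377}{1915} \approx 4.6354 \cdot 10^{6}$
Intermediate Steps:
$v{\left(y \right)} = -28 - 6 y$ ($v{\left(y \right)} = 8 - 6 \left(y + 6\right) = 8 - 6 \left(6 + y\right) = 8 - \left(36 + 6 y\right) = -28 - 6 y$)
$x = - \frac{1603}{1915} \approx -0.83708$
$x + 4635412 = - \frac{1603}{1915} + 4635412 = \frac{8876812377}{1915}$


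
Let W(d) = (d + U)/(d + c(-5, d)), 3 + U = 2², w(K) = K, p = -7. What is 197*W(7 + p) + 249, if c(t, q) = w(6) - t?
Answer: 2936/11 ≈ 266.91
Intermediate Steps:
c(t, q) = 6 - t
U = 1 (U = -3 + 2² = -3 + 4 = 1)
W(d) = (1 + d)/(11 + d) (W(d) = (d + 1)/(d + (6 - 1*(-5))) = (1 + d)/(d + (6 + 5)) = (1 + d)/(d + 11) = (1 + d)/(11 + d))
197*W(7 + p) + 249 = 197*((1 + (7 - 7))/(11 + (7 - 7))) + 249 = 197*((1 + 0)/(11 + 0)) + 249 = 197*(1/11) + 249 = 197/11 + 249 = 2936/11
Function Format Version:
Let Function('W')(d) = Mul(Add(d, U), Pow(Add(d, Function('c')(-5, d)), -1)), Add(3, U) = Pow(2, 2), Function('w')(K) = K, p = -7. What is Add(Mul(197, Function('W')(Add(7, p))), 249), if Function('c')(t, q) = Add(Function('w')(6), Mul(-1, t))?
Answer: Rational(2936, 11) ≈ 266.91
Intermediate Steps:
Function('c')(t, q) = Add(6, Mul(-1, t))
U = 1 (U = Add(-3, Pow(2, 2)) = Add(-3, 4) = 1)
Function('W')(d) = Mul(Pow(Add(11, d), -1), Add(1, d)) (Function('W')(d) = Mul(Add(d, 1), Pow(Add(d, Add(6, Mul(-1, -5))), -1)) = Mul(Add(1, d), Pow(Add(d, Add(6, 5)), -1)) = Mul(Add(1, d), Pow(Add(d, 11), -1)) = Mul(Add(1, d), Pow(Add(11, d), -1)) = Mul(Pow(Add(11, d), -1), Add(1, d)))
Add(Mul(197, Function('W')(Add(7, p))), 249) = Add(Mul(197, Mul(Pow(Add(11, Add(7, -7)), -1), Add(1, Add(7, -7)))), 249) = Add(Mul(197, Mul(Pow(Add(11, 0), -1), Add(1, 0))), 249) = Add(Mul(197, Mul(Pow(11, -1), 1)), 249) = Add(Mul(197, Mul(Rational(1, 11), 1)), 249) = Add(Mul(197, Rational(1, 11)), 249) = Add(Rational(197, 11), 249) = Rational(2936, 11)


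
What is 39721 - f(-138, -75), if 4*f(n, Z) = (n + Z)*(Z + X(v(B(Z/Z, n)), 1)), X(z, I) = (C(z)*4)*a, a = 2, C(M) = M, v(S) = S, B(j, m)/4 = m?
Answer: -797699/4 ≈ -1.9942e+5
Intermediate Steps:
B(j, m) = 4*m
X(z, I) = 8*z (X(z, I) = (z*4)*2 = (4*z)*2 = 8*z)
f(n, Z) = (Z + n)*(Z + 32*n)/4 (f(n, Z) = ((n + Z)*(Z + 8*(4*n)))/4 = ((Z + n)*(Z + 32*n))/4 = (Z + n)*(Z + 32*n)/4)
39721 - f(-138, -75) = 39721 - (8*(-138)² + (¼)*(-75)² + (33/4)*(-75)*(-138)) = 39721 - (8*19044 + (¼)*5625 + 170775/2) = 39721 - (152352 + 5625/4 + 170775/2) = 39721 - 1*956583/4 = 39721 - 956583/4 = -797699/4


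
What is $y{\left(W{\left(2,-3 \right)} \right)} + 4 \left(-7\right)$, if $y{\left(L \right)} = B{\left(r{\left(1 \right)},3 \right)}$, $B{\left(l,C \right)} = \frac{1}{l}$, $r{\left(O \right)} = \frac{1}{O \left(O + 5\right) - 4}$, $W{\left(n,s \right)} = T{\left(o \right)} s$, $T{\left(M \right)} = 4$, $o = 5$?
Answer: $-26$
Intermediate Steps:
$W{\left(n,s \right)} = 4 s$
$r{\left(O \right)} = \frac{1}{-4 + O \left(5 + O\right)}$ ($r{\left(O \right)} = \frac{1}{O \left(5 + O\right) - 4} = \frac{1}{-4 + O \left(5 + O\right)}$)
$y{\left(L \right)} = 2$ ($y{\left(L \right)} = \frac{1}{\frac{1}{-4 + 1^{2} + 5 \cdot 1}} = \frac{1}{\frac{1}{-4 + 1 + 5}} = \frac{1}{\frac{1}{2}} = 2$)
$y{\left(W{\left(2,-3 \right)} \right)} + 4 \left(-7\right) = 2 + 4 \left(-7\right) = 2 - 28 = -26$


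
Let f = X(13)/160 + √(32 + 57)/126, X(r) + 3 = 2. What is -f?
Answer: 1/160 - √89/126 ≈ -0.068623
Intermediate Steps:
X(r) = -1 (X(r) = -3 + 2 = -1)
f = -1/160 + √89/126 (f = -1/160 + √(32 + 57)/126 = -1*1/160 + √89*(1/126) = -1/160 + √89/126 ≈ 0.068623)
-f = -(-1/160 + √89/126) = 1/160 - √89/126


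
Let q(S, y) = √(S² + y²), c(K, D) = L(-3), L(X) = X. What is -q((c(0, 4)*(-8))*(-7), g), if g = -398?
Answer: -2*√46657 ≈ -432.00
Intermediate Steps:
c(K, D) = -3
-q((c(0, 4)*(-8))*(-7), g) = -√((-3*(-8)*(-7))² + (-398)²) = -√((24*(-7))² + 158404) = -√((-168)² + 158404) = -√(28224 + 158404) = -√186628 = -2*√46657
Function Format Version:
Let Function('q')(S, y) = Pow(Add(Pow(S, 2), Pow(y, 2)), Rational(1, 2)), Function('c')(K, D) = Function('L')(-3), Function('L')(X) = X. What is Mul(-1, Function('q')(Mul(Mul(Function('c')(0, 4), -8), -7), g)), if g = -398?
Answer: Mul(-2, Pow(46657, Rational(1, 2))) ≈ -432.00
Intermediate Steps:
Function('c')(K, D) = -3
Mul(-1, Function('q')(Mul(Mul(Function('c')(0, 4), -8), -7), g)) = Mul(-1, Pow(Add(Pow(Mul(Mul(-3, -8), -7), 2), Pow(-398, 2)), Rational(1, 2))) = Mul(-1, Pow(Add(Pow(Mul(24, -7), 2), 158404), Rational(1, 2))) = Mul(-1, Pow(Add(Pow(-168, 2), 158404), Rational(1, 2))) = Mul(-1, Pow(Add(28224, 158404), Rational(1, 2))) = Mul(-1, Pow(186628, Rational(1, 2))) = Mul(-1, Mul(2, Pow(46657, Rational(1, 2)))) = Mul(-2, Pow(46657, Rational(1, 2)))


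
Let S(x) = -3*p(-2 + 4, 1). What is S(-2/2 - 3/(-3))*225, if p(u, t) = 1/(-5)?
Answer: 135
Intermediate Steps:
p(u, t) = -⅕
S(x) = ⅗ (S(x) = -3*(-⅕) = ⅗)
S(-2/2 - 3/(-3))*225 = (⅗)*225 = 135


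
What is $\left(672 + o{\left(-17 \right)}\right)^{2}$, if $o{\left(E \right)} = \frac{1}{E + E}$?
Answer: $\frac{521985409}{1156} \approx 4.5154 \cdot 10^{5}$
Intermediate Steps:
$o{\left(E \right)} = \frac{1}{2 E}$
$\left(672 + o{\left(-17 \right)}\right)^{2} = \left(672 + \frac{1}{2 \left(-17\right)}\right)^{2} = \left(672 + \frac{1}{2} \left(- \frac{1}{17}\right)\right)^{2} = \left(672 - \frac{1}{34}\right)^{2} = \left(\frac{22847}{34}\right)^{2} = \frac{521985409}{1156}$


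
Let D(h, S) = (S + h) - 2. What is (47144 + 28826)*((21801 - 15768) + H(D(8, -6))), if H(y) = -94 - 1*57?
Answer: 446855540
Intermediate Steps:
D(h, S) = -2 + S + h
H(y) = -151 (H(y) = -94 - 57 = -151)
(47144 + 28826)*((21801 - 15768) + H(D(8, -6))) = (47144 + 28826)*((21801 - 15768) - 151) = 75970*(6033 - 151) = 75970*5882 = 446855540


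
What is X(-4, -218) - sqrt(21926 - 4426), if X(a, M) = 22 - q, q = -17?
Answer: 39 - 50*sqrt(7) ≈ -93.288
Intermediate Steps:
X(a, M) = 39 (X(a, M) = 22 - 1*(-17) = 22 + 17 = 39)
X(-4, -218) - sqrt(21926 - 4426) = 39 - sqrt(21926 - 4426) = 39 - sqrt(17500) = 39 - 50*sqrt(7)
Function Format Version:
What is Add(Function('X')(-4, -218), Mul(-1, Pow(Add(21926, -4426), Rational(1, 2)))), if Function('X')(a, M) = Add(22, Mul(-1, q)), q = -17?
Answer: Add(39, Mul(-50, Pow(7, Rational(1, 2)))) ≈ -93.288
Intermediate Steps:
Function('X')(a, M) = 39 (Function('X')(a, M) = Add(22, Mul(-1, -17)) = Add(22, 17) = 39)
Add(Function('X')(-4, -218), Mul(-1, Pow(Add(21926, -4426), Rational(1, 2)))) = Add(39, Mul(-1, Pow(Add(21926, -4426), Rational(1, 2)))) = Add(39, Mul(-1, Pow(17500, Rational(1, 2)))) = Add(39, Mul(-1, Mul(50, Pow(7, Rational(1, 2))))) = Add(39, Mul(-50, Pow(7, Rational(1, 2))))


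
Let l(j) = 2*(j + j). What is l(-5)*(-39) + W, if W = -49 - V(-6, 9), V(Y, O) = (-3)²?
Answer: 722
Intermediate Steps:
V(Y, O) = 9
W = -58 (W = -49 - 1*9 = -49 - 9 = -58)
l(j) = 4*j (l(j) = 2*(2*j) = 4*j)
l(-5)*(-39) + W = (4*(-5))*(-39) - 58 = -20*(-39) - 58 = 780 - 58 = 722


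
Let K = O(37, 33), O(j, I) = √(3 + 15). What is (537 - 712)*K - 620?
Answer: -620 - 525*√2 ≈ -1362.5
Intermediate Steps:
O(j, I) = 3*√2 (O(j, I) = √18 = 3*√2)
K = 3*√2 ≈ 4.2426
(537 - 712)*K - 620 = (537 - 712)*(3*√2) - 620 = -525*√2 - 620 = -620 - 525*√2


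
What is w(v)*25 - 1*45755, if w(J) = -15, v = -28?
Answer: -46130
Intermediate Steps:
w(v)*25 - 1*45755 = -15*25 - 1*45755 = -375 - 45755 = -46130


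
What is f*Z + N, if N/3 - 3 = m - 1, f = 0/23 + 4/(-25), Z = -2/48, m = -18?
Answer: -7199/150 ≈ -47.993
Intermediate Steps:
Z = -1/24 (Z = -2*1/48 = -1/24 ≈ -0.041667)
f = -4/25 (f = 0*(1/23) + 4*(-1/25) = 0 - 4/25 = -4/25 ≈ -0.16000)
N = -48 (N = 9 + 3*(-18 - 1) = 9 + 3*(-19) = 9 - 57 = -48)
f*Z + N = -4/25*(-1/24) - 48 = 1/150 - 48 = -7199/150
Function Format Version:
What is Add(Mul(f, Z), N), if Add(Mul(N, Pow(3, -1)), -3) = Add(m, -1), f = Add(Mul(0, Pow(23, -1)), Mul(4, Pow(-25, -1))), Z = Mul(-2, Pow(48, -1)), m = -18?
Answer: Rational(-7199, 150) ≈ -47.993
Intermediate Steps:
Z = Rational(-1, 24) (Z = Mul(-2, Rational(1, 48)) = Rational(-1, 24) ≈ -0.041667)
f = Rational(-4, 25) (f = Add(Mul(0, Rational(1, 23)), Mul(4, Rational(-1, 25))) = Add(0, Rational(-4, 25)) = Rational(-4, 25) ≈ -0.16000)
N = -48 (N = Add(9, Mul(3, Add(-18, -1))) = Add(9, Mul(3, -19)) = Add(9, -57) = -48)
Add(Mul(f, Z), N) = Add(Mul(Rational(-4, 25), Rational(-1, 24)), -48) = Add(Rational(1, 150), -48) = Rational(-7199, 150)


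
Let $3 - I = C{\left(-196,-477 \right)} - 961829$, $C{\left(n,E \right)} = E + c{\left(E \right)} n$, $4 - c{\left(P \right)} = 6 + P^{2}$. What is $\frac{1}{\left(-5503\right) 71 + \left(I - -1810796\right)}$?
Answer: $- \frac{1}{42213684} \approx -2.3689 \cdot 10^{-8}$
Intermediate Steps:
$c{\left(P \right)} = -2 - P^{2}$ ($c{\left(P \right)} = 4 - \left(6 + P^{2}\right) = -2 - P^{2}$)
$C{\left(n,E \right)} = E + n \left(-2 - E^{2}\right)$ ($C{\left(n,E \right)} = E + \left(-2 - E^{2}\right) n = E + n \left(-2 - E^{2}\right)$)
$I = -43633767$ ($I = 3 - \left(\left(-477 - - 196 \left(2 + \left(-477\right)^{2}\right)\right) - 961829\right) = 3 - \left(\left(-477 - - 196 \left(2 + 227529\right)\right) - 961829\right) = 3 - \left(\left(-477 - \left(-196\right) 227531\right) - 961829\right) = 3 - \left(\left(-477 + 44596076\right) - 961829\right) = 3 - \left(44595599 - 961829\right) = 3 - 43633770 = -43633767$)
$\frac{1}{\left(-5503\right) 71 + \left(I - -1810796\right)} = \frac{1}{\left(-5503\right) 71 - 41822971} = \frac{1}{-390713 + \left(-43633767 + 1810796\right)} = \frac{1}{-390713 - 41822971} = \frac{1}{-42213684} = - \frac{1}{42213684}$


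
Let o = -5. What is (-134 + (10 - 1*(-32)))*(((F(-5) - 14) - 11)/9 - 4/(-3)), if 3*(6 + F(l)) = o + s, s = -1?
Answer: 644/3 ≈ 214.67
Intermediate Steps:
F(l) = -8 (F(l) = -6 + (-5 - 1)/3 = -6 + (1/3)*(-6) = -6 - 2 = -8)
(-134 + (10 - 1*(-32)))*(((F(-5) - 14) - 11)/9 - 4/(-3)) = (-134 + (10 - 1*(-32)))*(((-8 - 14) - 11)/9 - 4/(-3)) = (-134 + (10 + 32))*((-22 - 11)*(1/9) - 4*(-1/3)) = (-134 + 42)*(-33*1/9 + 4/3) = -92*(-11/3 + 4/3) = -92*(-7/3) = 644/3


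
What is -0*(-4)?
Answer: 0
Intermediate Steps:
-0*(-4) = -278*0 = 0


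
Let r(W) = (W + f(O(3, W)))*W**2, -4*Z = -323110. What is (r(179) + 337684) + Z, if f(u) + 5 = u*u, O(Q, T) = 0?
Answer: 11987191/2 ≈ 5.9936e+6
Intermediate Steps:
Z = 161555/2 (Z = -1/4*(-323110) = 161555/2 ≈ 80778.)
f(u) = -5 + u**2 (f(u) = -5 + u*u = -5 + u**2)
r(W) = W**2*(-5 + W) (r(W) = (W + (-5 + 0**2))*W**2 = (W + (-5 + 0))*W**2 = (W - 5)*W**2 = (-5 + W)*W**2 = W**2*(-5 + W))
(r(179) + 337684) + Z = (179**2*(-5 + 179) + 337684) + 161555/2 = (32041*174 + 337684) + 161555/2 = (5575134 + 337684) + 161555/2 = 5912818 + 161555/2 = 11987191/2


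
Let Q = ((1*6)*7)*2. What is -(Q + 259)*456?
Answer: -156408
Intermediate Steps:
Q = 84 (Q = (6*7)*2 = 42*2 = 84)
-(Q + 259)*456 = -(84 + 259)*456 = -343*456 = -1*156408 = -156408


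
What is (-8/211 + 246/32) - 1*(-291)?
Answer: 1008241/3376 ≈ 298.65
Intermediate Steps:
(-8/211 + 246/32) - 1*(-291) = (-8*1/211 + 246*(1/32)) + 291 = (-8/211 + 123/16) + 291 = 25825/3376 + 291 = 1008241/3376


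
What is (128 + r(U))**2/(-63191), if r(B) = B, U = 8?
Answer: -18496/63191 ≈ -0.29270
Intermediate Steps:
(128 + r(U))**2/(-63191) = (128 + 8)**2/(-63191) = 136**2*(-1/63191) = 18496*(-1/63191) = -18496/63191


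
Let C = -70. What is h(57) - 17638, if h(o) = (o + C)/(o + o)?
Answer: -2010745/114 ≈ -17638.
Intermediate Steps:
h(o) = (-70 + o)/(2*o) (h(o) = (o - 70)/(o + o) = (-70 + o)/((2*o)) = (-70 + o)*(1/(2*o)) = (-70 + o)/(2*o))
h(57) - 17638 = (½)*(-70 + 57)/57 - 17638 = (½)*(1/57)*(-13) - 17638 = -13/114 - 17638 = -2010745/114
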